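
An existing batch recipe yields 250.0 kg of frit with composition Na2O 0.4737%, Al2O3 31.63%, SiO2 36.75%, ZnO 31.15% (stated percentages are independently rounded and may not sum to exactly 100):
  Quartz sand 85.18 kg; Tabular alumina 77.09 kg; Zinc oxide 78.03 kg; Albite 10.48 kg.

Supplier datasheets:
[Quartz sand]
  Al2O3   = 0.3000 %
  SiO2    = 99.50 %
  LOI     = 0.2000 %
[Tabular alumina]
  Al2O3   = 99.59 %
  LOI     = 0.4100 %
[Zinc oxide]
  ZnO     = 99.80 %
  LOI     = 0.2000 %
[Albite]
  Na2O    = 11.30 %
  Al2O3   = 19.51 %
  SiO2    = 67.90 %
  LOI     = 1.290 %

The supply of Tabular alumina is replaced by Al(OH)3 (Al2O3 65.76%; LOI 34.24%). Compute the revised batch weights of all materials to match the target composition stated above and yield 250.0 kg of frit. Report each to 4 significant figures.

Revised batch per 250.0 kg frit:
  Quartz sand: 85.18 kg
  Al(OH)3: 116.7 kg
  Zinc oxide: 78.03 kg
  Albite: 10.48 kg
Total batch = 290.4 kg; LOI loss = 40.42 kg

In-progress results are shown (rounded to 4 significant figures) at each printed step. Each numeric step carries exact precision from start to finish; exactly one rounding is applied to each reported result. Derived quantities, which include the yield, glass mass, ignition loss, four oxide percentages, totals, are rebuilt in full precision, as written in the problem or answer text, from the batch weights for 250.0 kg of glass.
Oxide mass targets, per 250.0 kg frit:
  Na2O: 0.4737% × 250.0 = 1.184 kg
  Al2O3: 31.63% × 250.0 = 79.08 kg
  SiO2: 36.75% × 250.0 = 91.88 kg
  ZnO: 31.15% × 250.0 = 77.88 kg
Mass-balance tally per oxide from the weights as reported, under the basis named above (oxide sums agree with the targets up to rounding of the answer):
  Na2O: 10.48·0.1130 = 1.184 kg (target 1.184 kg)
  Al2O3: 85.18·0.003000 + 116.7·0.6576 + 10.48·0.1951 = 79.04 kg (target 79.08 kg)
  SiO2: 85.18·0.9950 + 10.48·0.6790 = 91.87 kg (target 91.88 kg)
  ZnO: 78.03·0.9980 = 77.87 kg (target 77.88 kg)
Mass balance on the glass: the batch minus its LOI: 250.0 kg (targets for the oxides total 250.0 kg; versus the stated basis of 250.0 kg — gaps are rounding artifacts).
Batch total: Σ batch = 290.4 kg; ignition loss, Σ(batch × LOI) = 40.42 kg; yield = glass ÷ total batch = 86.08%.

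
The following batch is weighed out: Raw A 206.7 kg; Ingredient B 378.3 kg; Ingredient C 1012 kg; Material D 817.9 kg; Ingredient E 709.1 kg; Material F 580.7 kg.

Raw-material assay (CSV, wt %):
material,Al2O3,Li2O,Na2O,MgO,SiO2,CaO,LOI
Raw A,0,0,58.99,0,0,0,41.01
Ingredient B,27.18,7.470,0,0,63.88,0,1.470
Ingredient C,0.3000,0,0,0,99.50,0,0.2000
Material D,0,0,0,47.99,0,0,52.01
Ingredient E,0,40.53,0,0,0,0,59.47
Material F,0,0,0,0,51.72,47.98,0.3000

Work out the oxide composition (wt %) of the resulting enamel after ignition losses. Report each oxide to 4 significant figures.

Rounding to four significant figures applies to each working value as printed. Full float precision is held all the way through. Each reported result receives exactly one rounding — the derived quantities are recomputed in full precision (yield, ignition loss, the totals, net glass mass, the six compositions) from the weighed amounts per 2764 kg of glass as given in either problem or answer.
Oxide masses out of the charge:
  Al2O3: 378.3·0.2718 + 1012·0.003000 = 105.9 kg
  Li2O: 378.3·0.07470 + 709.1·0.4053 = 315.7 kg
  Na2O: 206.7·0.5899 = 121.9 kg
  MgO: 817.9·0.4799 = 392.5 kg
  SiO2: 378.3·0.6388 + 1012·0.9950 + 580.7·0.5172 = 1549 kg
  CaO: 580.7·0.4798 = 278.6 kg
LOI: 206.7·0.4101 + 378.3·0.01470 + 1012·0.002000 + 817.9·0.5201 + 709.1·0.5947 + 580.7·0.003000 = 941.2 kg
batch − LOI leaves glass = 3705 − 941.2 = 2764 kg (matching Σ of the oxides)
oxide / glass × 100 gives the wt %

Glass mass = 2764 kg (batch 3705 − LOI 941.2).
Composition: Al2O3 3.831%, Li2O 11.42%, Na2O 4.412%, MgO 14.20%, SiO2 56.05%, CaO 10.08%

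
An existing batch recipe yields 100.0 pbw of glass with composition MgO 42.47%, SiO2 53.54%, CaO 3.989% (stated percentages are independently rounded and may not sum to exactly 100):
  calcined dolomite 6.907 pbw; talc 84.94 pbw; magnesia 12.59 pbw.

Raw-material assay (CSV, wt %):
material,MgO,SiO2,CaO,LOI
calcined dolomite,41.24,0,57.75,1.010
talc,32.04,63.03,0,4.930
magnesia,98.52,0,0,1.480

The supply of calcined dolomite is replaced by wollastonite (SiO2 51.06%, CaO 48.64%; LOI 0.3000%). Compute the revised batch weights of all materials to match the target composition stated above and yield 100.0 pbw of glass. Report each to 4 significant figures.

The intermediate values are rounded to 4 significant figures when displayed — the working math maintains full precision at each step — every reported number is rounded a single time; derived quantities are computed in exact precision (three oxide percentages, yield, glass mass, ignition loss, the totals) starting from the weights per 100.0 pbw of glass as given in the question or the answer.
Oxide-by-oxide targets in 100.0 pbw glass:
  MgO: 42.47% × 100.0 = 42.47 pbw
  SiO2: 53.54% × 100.0 = 53.54 pbw
  CaO: 3.989% × 100.0 = 3.989 pbw
Mass-balance tally per oxide applying the batch weights above, per the basis as stated (every target is met by its sum up to rounding of the answer):
  MgO: 78.30·0.3204 + 17.64·0.9852 = 42.47 pbw (target 42.47 pbw)
  SiO2: 8.201·0.5106 + 78.30·0.6303 = 53.54 pbw (target 53.54 pbw)
  CaO: 8.201·0.4864 = 3.989 pbw (target 3.989 pbw)
The glass-mass cross-check: total charge less LOI = 100.0 pbw (the targets, summed, come to 100.0 pbw; the stated basis being 100.0 pbw — a pure rounding effect).
Batch grand total — Σ batch = 104.1 pbw; LOI removed, Σ of batch·LOI: 4.146 pbw; the yield ratio, glass ÷ batch: 96.02%.

Revised batch per 100.0 pbw glass:
  wollastonite: 8.201 pbw
  talc: 78.30 pbw
  magnesia: 17.64 pbw
Total batch = 104.1 pbw; LOI loss = 4.146 pbw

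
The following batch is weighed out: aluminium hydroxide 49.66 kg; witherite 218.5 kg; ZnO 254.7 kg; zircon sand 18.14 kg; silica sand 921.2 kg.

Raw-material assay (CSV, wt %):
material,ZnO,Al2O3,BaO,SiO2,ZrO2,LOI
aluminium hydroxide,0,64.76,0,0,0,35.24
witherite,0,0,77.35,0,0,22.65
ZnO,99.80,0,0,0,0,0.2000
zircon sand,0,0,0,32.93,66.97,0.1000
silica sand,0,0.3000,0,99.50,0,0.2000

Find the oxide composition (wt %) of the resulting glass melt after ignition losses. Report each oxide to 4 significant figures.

Glass mass = 1393 kg (batch 1462 − LOI 69.36).
Composition: ZnO 18.25%, Al2O3 2.507%, BaO 12.13%, SiO2 66.24%, ZrO2 0.8722%

All internal work carries full precision through every step — intermediates appear, rounded to four significant figures, across the worked steps — each reported number undergoes a single rounding — derived quantities, including LOI, totals, net glass mass, yield, the five compositions, are carried starting from the weights for 1393 kg of glass in full float precision as given in question or answer.
Per-oxide mass from batch:
  ZnO: 254.7·0.9980 = 254.2 kg
  Al2O3: 49.66·0.6476 + 921.2·0.003000 = 34.92 kg
  BaO: 218.5·0.7735 = 169.0 kg
  SiO2: 18.14·0.3293 + 921.2·0.9950 = 922.6 kg
  ZrO2: 18.14·0.6697 = 12.15 kg
LOI: 49.66·0.3524 + 218.5·0.2265 + 254.7·0.002000 + 18.14·0.001000 + 921.2·0.002000 = 69.36 kg
Net of LOI, the glass mass = 1462 − 69.36 = 1393 kg (matching Σ of the oxides)
each wt % is 100 × oxide ÷ glass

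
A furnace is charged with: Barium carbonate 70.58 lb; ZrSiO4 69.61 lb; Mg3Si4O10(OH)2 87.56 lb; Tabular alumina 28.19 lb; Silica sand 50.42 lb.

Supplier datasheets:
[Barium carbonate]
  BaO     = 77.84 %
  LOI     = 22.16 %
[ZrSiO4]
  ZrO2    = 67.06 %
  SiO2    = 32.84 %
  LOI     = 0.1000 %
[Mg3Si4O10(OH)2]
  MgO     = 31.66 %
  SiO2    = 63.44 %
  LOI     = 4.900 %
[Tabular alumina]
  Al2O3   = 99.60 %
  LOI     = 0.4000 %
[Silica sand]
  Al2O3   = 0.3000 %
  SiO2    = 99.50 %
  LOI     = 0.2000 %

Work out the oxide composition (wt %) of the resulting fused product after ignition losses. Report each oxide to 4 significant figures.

Glass mass = 286.1 lb (batch 306.4 − LOI 20.21).
Composition: BaO 19.20%, MgO 9.688%, ZrO2 16.31%, Al2O3 9.865%, SiO2 44.93%

All internal work holds full precision at every stage; mid-chain values appear (rounded to 4 significant digits) at each printed step. A single rounding completes each reported result — all derived quantities, including glass mass, five oxide percentages, the totals, the yield, ignition loss, are re-derived from the weighed amounts on 286.1 lb of glass in exact precision as they appear in either problem or answer.
Delivered oxide masses:
  BaO: 70.58·0.7784 = 54.94 lb
  MgO: 87.56·0.3166 = 27.72 lb
  ZrO2: 69.61·0.6706 = 46.68 lb
  Al2O3: 28.19·0.9960 + 50.42·0.003000 = 28.23 lb
  SiO2: 69.61·0.3284 + 87.56·0.6344 + 50.42·0.9950 = 128.6 lb
LOI: 70.58·0.2216 + 69.61·0.001000 + 87.56·0.04900 + 28.19·0.004000 + 50.42·0.002000 = 20.21 lb
Glass = total batch minus LOI = 306.4 − 20.21 = 286.1 lb (matching Σ of the oxides)
each wt % is 100 × oxide ÷ glass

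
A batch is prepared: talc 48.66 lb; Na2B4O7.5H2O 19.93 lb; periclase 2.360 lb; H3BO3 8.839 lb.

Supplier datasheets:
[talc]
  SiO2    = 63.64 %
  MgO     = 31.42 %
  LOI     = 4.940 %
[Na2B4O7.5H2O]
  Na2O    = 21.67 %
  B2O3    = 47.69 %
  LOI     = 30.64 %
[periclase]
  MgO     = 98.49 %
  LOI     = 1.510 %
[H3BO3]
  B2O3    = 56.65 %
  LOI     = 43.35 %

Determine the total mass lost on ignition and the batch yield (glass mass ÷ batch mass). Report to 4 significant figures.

The whole derivation holds full float precision through the solve — intermediates are shown with 4-significant-figure rounding between the steps; each reported value takes exactly one rounding — derived quantities (four oxide percentages, totals, net glass mass, yield, ignition loss) are computed in full float precision using the weight values at 67.41 lb of glass as they appear in question or answer.
Ignition loss by material:
  talc: 48.66 × 0.04940 = 2.404 lb
  Na2B4O7.5H2O: 19.93 × 0.3064 = 6.107 lb
  periclase: 2.360 × 0.01510 = 0.03564 lb
  H3BO3: 8.839 × 0.4335 = 3.832 lb
Total LOI = 12.38 lb
Glass = batch − LOI = 79.79 − 12.38 = 67.41 lb

LOI loss = 12.38 lb; glass = 67.41 lb; yield = 84.49%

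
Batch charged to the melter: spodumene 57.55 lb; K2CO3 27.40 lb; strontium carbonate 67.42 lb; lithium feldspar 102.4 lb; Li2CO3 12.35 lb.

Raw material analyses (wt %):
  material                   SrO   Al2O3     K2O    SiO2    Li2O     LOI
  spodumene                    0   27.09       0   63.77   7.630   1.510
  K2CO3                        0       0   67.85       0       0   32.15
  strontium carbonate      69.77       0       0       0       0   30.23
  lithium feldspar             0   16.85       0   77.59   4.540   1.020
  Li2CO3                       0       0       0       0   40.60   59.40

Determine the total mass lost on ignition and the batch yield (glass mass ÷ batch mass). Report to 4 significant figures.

Intermediates are displayed rounded off to 4 significant figures within the worked lines; the whole derivation holds exact precision at all times — a single rounding completes every reported result. All derived quantities (LOI, the five compositions, the totals, the yield, net glass mass) are recomputed in full precision from the weighed amounts for 228.7 lb of glass as they appear in question or answer.
Loss on ignition, line by line:
  spodumene: 57.55 × 0.01510 = 0.8690 lb
  K2CO3: 27.40 × 0.3215 = 8.809 lb
  strontium carbonate: 67.42 × 0.3023 = 20.38 lb
  lithium feldspar: 102.4 × 0.01020 = 1.044 lb
  Li2CO3: 12.35 × 0.5940 = 7.336 lb
Total LOI = 38.44 lb
Glass = batch − LOI = 267.1 − 38.44 = 228.7 lb

LOI loss = 38.44 lb; glass = 228.7 lb; yield = 85.61%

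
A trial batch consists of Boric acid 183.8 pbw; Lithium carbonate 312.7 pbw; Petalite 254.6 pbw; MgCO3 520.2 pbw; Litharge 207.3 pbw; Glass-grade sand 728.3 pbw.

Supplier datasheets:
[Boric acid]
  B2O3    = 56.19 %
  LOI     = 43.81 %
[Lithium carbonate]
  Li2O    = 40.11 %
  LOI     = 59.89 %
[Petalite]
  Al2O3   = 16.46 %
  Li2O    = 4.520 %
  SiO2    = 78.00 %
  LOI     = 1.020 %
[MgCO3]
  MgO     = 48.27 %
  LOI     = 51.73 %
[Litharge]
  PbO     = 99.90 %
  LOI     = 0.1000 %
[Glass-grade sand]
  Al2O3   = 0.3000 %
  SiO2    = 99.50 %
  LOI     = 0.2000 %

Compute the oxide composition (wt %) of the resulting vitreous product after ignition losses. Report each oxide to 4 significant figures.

All internal work maintains full precision at all times. In-progress results appear, rounded to four significant figures, in the printout. Each reported number is rounded once only; derived quantities are rebuilt in exact precision (net glass mass, the yield, ignition loss, the six compositions, totals) from the weighed amounts for 1666 pbw of glass, as set out in the problem or the answer.
Mass of each oxide from the mix:
  Al2O3: 254.6·0.1646 + 728.3·0.003000 = 44.09 pbw
  PbO: 207.3·0.9990 = 207.1 pbw
  B2O3: 183.8·0.5619 = 103.3 pbw
  Li2O: 312.7·0.4011 + 254.6·0.04520 = 136.9 pbw
  SiO2: 254.6·0.7800 + 728.3·0.9950 = 923.2 pbw
  MgO: 520.2·0.4827 = 251.1 pbw
LOI: 183.8·0.4381 + 312.7·0.5989 + 254.6·0.01020 + 520.2·0.5173 + 207.3·0.001000 + 728.3·0.002000 = 541.2 pbw
The glass mass, total less LOI, = 2207 − 541.2 = 1666 pbw (equal to the oxide-mass sum)
wt % = oxide mass / glass mass × 100

Glass mass = 1666 pbw (batch 2207 − LOI 541.2).
Composition: Al2O3 2.647%, PbO 12.43%, B2O3 6.200%, Li2O 8.220%, SiO2 55.43%, MgO 15.07%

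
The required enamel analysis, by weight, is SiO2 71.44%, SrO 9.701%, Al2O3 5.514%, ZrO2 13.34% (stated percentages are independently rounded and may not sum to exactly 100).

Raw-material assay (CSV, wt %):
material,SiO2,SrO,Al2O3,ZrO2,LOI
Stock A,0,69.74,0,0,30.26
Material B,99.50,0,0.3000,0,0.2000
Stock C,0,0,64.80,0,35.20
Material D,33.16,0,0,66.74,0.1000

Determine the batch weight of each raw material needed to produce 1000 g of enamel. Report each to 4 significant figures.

The whole derivation carries full precision throughout; intermediates are shown, rounded to four significant figures, in the working; each reported figure receives exactly one rounding — the derived quantities, which include glass mass, LOI, yield, totals, the four compositions, are re-derived in full float precision, precisely as stated by question or answer, from the weighed amounts per 1000 g of glass.
The oxide mass targets at 1000 g enamel:
  SiO2: 71.44% × 1000 = 714.4 g
  SrO: 9.701% × 1000 = 97.01 g
  Al2O3: 5.514% × 1000 = 55.14 g
  ZrO2: 13.34% × 1000 = 133.4 g
Per-oxide balance check applying the batch weights above, for the quoted basis mass (oxide sums agree with the targets within answer rounding):
  SiO2: 651.4·0.9950 + 199.9·0.3316 = 714.4 g (target 714.4 g)
  SrO: 139.1·0.6974 = 97.01 g (target 97.01 g)
  Al2O3: 651.4·0.003000 + 82.08·0.6480 = 55.14 g (target 55.14 g)
  ZrO2: 199.9·0.6674 = 133.4 g (target 133.4 g)
Consistency of the glass mass: total batch − LOI = 1000 g (the Σ of target masses is 1000 g; with the basis standing at 1000 g — deltas are rounding alone).
Adding the batch up: Σ batch = 1072 g; ignition loss, Σ(batch × LOI) = 72.49 g; as yield: glass ÷ batch → 93.24%.

Batch per 1000 g enamel:
  Stock A: 139.1 g
  Material B: 651.4 g
  Stock C: 82.08 g
  Material D: 199.9 g
Total batch = 1072 g; LOI loss = 72.49 g; yield = 93.24%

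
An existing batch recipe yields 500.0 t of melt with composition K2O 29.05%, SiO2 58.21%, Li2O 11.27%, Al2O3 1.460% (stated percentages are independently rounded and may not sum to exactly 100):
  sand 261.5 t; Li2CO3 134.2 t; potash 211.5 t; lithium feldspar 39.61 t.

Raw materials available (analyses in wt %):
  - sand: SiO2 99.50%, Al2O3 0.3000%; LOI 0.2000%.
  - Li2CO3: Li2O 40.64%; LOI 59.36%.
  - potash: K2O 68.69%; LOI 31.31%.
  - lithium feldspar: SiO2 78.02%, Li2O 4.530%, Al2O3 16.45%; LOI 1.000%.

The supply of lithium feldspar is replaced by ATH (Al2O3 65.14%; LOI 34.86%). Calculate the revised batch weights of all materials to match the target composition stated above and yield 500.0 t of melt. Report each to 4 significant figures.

Revised batch per 500.0 t melt:
  sand: 292.5 t
  Li2CO3: 138.7 t
  potash: 211.5 t
  ATH: 9.859 t
Total batch = 652.6 t; LOI loss = 152.6 t

Intermediates appear rounded off to 4 significant digits at each printed step. All internal work carries full precision end to end. Exactly one rounding is applied to each reported figure; derived quantities are rebuilt from the weighed amounts on 500.0 t of glass in full float precision (net glass mass, totals, four oxide percentages, the yield, ignition loss) precisely as stated by either problem or answer.
Target masses of each oxide per 500.0 t melt:
  K2O: 29.05% × 500.0 = 145.2 t
  SiO2: 58.21% × 500.0 = 291.0 t
  Li2O: 11.27% × 500.0 = 56.35 t
  Al2O3: 1.460% × 500.0 = 7.300 t
Checking each oxide sum on the weights just shown, for the quoted basis mass (each sum matches its target mass exact up to rounding of places):
  K2O: 211.5·0.6869 = 145.3 t (target 145.2 t)
  SiO2: 292.5·0.9950 = 291.0 t (target 291.0 t)
  Li2O: 138.7·0.4064 = 56.37 t (target 56.35 t)
  Al2O3: 292.5·0.003000 + 9.859·0.6514 = 7.300 t (target 7.300 t)
Glass mass check: net batch after ignition = 500.0 t (summing oxide targets gives 500.0 t; with the basis standing at 500.0 t — deltas are rounding alone).
Batch total: Σ batch = 652.6 t; LOI removed, Σ of batch·LOI: 152.6 t; yield = glass ÷ total batch = 76.62%.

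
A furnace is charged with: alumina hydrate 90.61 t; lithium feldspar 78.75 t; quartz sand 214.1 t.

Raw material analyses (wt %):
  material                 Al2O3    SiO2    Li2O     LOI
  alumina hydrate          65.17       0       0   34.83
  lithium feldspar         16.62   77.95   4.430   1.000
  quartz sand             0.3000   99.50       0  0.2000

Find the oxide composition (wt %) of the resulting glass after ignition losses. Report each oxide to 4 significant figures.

Glass mass = 350.7 t (batch 383.5 − LOI 32.78).
Composition: Al2O3 20.75%, SiO2 78.25%, Li2O 0.9948%

Mid-chain values appear (rounded to four significant digits) on the page; every computation runs at full precision at every stage — exactly one rounding goes into each reported value; derived quantities, which include net glass mass, yield, LOI, the three compositions, the totals, are recomputed at full float precision, as quoted within the question or the answer, starting from the weights per 350.7 t of glass.
Per-oxide mass from batch:
  Al2O3: 90.61·0.6517 + 78.75·0.1662 + 214.1·0.003000 = 72.78 t
  SiO2: 78.75·0.7795 + 214.1·0.9950 = 274.4 t
  Li2O: 78.75·0.04430 = 3.489 t
LOI: 90.61·0.3483 + 78.75·0.01000 + 214.1·0.002000 = 32.78 t
batch − LOI leaves glass = 383.5 − 32.78 = 350.7 t (equal to the oxide-mass sum)
wt %: oxide over glass, times 100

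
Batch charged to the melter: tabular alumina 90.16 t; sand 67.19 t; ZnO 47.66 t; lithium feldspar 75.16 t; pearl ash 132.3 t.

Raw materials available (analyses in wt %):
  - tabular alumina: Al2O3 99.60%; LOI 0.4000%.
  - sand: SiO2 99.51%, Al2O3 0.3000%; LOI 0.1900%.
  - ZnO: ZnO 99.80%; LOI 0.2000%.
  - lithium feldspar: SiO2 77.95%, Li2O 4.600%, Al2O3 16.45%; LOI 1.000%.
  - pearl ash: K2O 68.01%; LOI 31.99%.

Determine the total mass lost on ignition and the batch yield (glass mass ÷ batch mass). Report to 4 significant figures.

LOI loss = 43.66 t; glass = 368.8 t; yield = 89.42%

The whole derivation maintains exact precision at every stage; the intermediate values are printed rounded to 4 significant figures across the worked steps; every reported result carries a single rounding — derived quantities (glass mass, LOI, totals, the yield, five oxide percentages) are recomputed from the batch weights on 368.8 t of glass at exact precision, as quoted within the problem or the answer.
Ignition loss by material:
  tabular alumina: 90.16 × 0.004000 = 0.3606 t
  sand: 67.19 × 0.001900 = 0.1277 t
  ZnO: 47.66 × 0.002000 = 0.09532 t
  lithium feldspar: 75.16 × 0.01000 = 0.7516 t
  pearl ash: 132.3 × 0.3199 = 42.32 t
Total LOI = 43.66 t
Glass = batch − LOI = 412.5 − 43.66 = 368.8 t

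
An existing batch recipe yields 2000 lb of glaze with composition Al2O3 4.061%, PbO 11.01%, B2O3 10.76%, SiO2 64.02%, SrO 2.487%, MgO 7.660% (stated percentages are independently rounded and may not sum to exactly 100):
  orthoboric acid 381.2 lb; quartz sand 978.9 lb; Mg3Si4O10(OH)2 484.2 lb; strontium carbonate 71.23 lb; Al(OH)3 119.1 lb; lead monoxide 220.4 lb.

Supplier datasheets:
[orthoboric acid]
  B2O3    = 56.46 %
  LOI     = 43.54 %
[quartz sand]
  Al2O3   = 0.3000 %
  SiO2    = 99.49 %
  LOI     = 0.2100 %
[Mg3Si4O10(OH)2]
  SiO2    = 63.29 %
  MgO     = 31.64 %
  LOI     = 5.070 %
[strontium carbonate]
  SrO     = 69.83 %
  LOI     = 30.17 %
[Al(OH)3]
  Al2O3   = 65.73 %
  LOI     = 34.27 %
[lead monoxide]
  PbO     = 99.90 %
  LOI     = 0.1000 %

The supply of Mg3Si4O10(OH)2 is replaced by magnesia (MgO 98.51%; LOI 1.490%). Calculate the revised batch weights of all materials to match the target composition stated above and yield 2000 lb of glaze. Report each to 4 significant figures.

Revised batch per 2000 lb glaze:
  orthoboric acid: 381.2 lb
  quartz sand: 1287 lb
  magnesia: 155.5 lb
  strontium carbonate: 71.23 lb
  Al(OH)3: 117.7 lb
  lead monoxide: 220.4 lb
Total batch = 2233 lb; LOI loss = 233.0 lb

All internal work carries full float precision from first step to last; intermediates are shown (rounded to four significant figures) within the worked lines; exactly one rounding lands on each reported result; derived quantities (the totals, net glass mass, yield, LOI, six oxide percentages) are computed starting from the weights on 2000 lb of glass at full precision, exactly as printed in question or answer.
Per-oxide target masses for 2000 lb glaze:
  Al2O3: 4.061% × 2000 = 81.22 lb
  PbO: 11.01% × 2000 = 220.2 lb
  B2O3: 10.76% × 2000 = 215.2 lb
  SiO2: 64.02% × 2000 = 1280 lb
  SrO: 2.487% × 2000 = 49.74 lb
  MgO: 7.660% × 2000 = 153.2 lb
Oxide-by-oxide audit on the weights just shown, versus the basis set out (sums match the target masses inside rounding margins):
  Al2O3: 1287·0.003000 + 117.7·0.6573 = 81.23 lb (target 81.22 lb)
  PbO: 220.4·0.9990 = 220.2 lb (target 220.2 lb)
  B2O3: 381.2·0.5646 = 215.2 lb (target 215.2 lb)
  SiO2: 1287·0.9949 = 1280 lb (target 1280 lb)
  SrO: 71.23·0.6983 = 49.74 lb (target 49.74 lb)
  MgO: 155.5·0.9851 = 153.2 lb (target 153.2 lb)
Mass balance on the glass: the batch minus its LOI: 2000 lb (targets for the oxides total 2000 lb; against the stated basis, 2000 lb — deltas are rounding alone).
Total batch = Σ batch = 2233 lb; LOI loss = Σ batch·LOI = 233.0 lb; yield, glass over the total, = 89.56%.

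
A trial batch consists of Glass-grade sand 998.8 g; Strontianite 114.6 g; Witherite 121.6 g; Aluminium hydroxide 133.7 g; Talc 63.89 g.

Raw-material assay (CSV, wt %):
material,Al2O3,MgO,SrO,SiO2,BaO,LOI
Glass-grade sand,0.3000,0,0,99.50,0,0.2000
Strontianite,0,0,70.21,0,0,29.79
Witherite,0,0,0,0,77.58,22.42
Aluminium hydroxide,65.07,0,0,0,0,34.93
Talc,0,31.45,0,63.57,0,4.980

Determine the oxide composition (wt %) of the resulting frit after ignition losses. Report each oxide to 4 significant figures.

Glass mass = 1319 g (batch 1433 − LOI 113.3).
Composition: Al2O3 6.821%, MgO 1.523%, SrO 6.099%, SiO2 78.41%, BaO 7.151%

Working values are displayed rounded to 4 significant figures on the page; every computation maintains full precision end to end. Each reported value is rounded exactly once; all derived quantities (five oxide percentages, yield, totals, ignition loss, net glass mass) are computed in full precision from the batch weights per 1319 g of glass exactly as printed in problem or answer.
Mass of each oxide from the mix:
  Al2O3: 998.8·0.003000 + 133.7·0.6507 = 89.99 g
  MgO: 63.89·0.3145 = 20.09 g
  SrO: 114.6·0.7021 = 80.46 g
  SiO2: 998.8·0.9950 + 63.89·0.6357 = 1034 g
  BaO: 121.6·0.7758 = 94.34 g
LOI: 998.8·0.002000 + 114.6·0.2979 + 121.6·0.2242 + 133.7·0.3493 + 63.89·0.04980 = 113.3 g
Net of LOI, the glass mass = 1433 − 113.3 = 1319 g (matching Σ of the oxides)
percent share: oxide ÷ glass, ×100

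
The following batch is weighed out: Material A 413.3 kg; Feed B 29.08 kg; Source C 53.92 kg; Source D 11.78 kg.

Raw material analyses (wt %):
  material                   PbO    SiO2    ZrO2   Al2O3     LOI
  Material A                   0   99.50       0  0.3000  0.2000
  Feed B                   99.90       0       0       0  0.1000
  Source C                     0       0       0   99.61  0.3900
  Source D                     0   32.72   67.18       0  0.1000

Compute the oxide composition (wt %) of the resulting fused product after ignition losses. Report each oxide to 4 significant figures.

Glass mass = 507.0 kg (batch 508.1 − LOI 1.078).
Composition: PbO 5.730%, SiO2 81.87%, ZrO2 1.561%, Al2O3 10.84%

Each numeric step runs at exact precision end to end; intermediates are shown rounded to four significant digits between the steps; every reported result is rounded a single time; the derived quantities are re-derived from the batch weights at 507.0 kg of glass in exact precision (yield, net glass mass, totals, four oxide percentages, LOI), exactly as printed in problem or answer.
Oxide-by-oxide delivered mass:
  PbO: 29.08·0.9990 = 29.05 kg
  SiO2: 413.3·0.9950 + 11.78·0.3272 = 415.1 kg
  ZrO2: 11.78·0.6718 = 7.914 kg
  Al2O3: 413.3·0.003000 + 53.92·0.9961 = 54.95 kg
LOI: 413.3·0.002000 + 29.08·0.001000 + 53.92·0.003900 + 11.78·0.001000 = 1.078 kg
The glass mass, total less LOI, = 508.1 − 1.078 = 507.0 kg (the oxide masses sum to this)
wt % = oxide mass / glass mass × 100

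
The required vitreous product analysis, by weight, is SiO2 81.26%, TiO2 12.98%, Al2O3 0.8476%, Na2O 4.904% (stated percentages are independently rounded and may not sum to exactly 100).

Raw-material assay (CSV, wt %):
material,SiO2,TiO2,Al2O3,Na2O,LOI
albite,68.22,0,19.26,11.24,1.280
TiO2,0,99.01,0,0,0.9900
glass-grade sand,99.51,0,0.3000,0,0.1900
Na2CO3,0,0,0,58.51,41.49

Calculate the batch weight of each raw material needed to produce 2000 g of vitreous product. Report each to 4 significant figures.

Full float precision is maintained all the way through — in-progress results are displayed, rounded to four significant digits, at each printed step — every reported number takes just one rounding. Derived quantities, including ignition loss, four oxide percentages, glass mass, the yield, totals, are computed from the weighed amounts on 2000 g of glass at full float precision as set out in the problem or answer text.
Oxide-by-oxide targets in 2000 g vitreous product:
  SiO2: 81.26% × 2000 = 1625 g
  TiO2: 12.98% × 2000 = 259.6 g
  Al2O3: 0.8476% × 2000 = 16.95 g
  Na2O: 4.904% × 2000 = 98.08 g
Checking each oxide sum applying the batch weights above, at the basis given (every target is met by its sum net of answer rounding effects):
  SiO2: 63.25·0.6822 + 1590·0.9951 = 1625 g (target 1625 g)
  TiO2: 262.2·0.9901 = 259.6 g (target 259.6 g)
  Al2O3: 63.25·0.1926 + 1590·0.003000 = 16.95 g (target 16.95 g)
  Na2O: 63.25·0.1124 + 155.5·0.5851 = 98.09 g (target 98.08 g)
Glass-mass bookkeeping: total batch − LOI = 2000 g (summing oxide targets gives 2000 g; with the basis standing at 2000 g — rounding explains the deltas).
Whole-batch sum: Σ batch = 2071 g; LOI removed, Σ of batch·LOI: 70.94 g; the yield ratio, glass ÷ batch: 96.57%.

Batch per 2000 g vitreous product:
  albite: 63.25 g
  TiO2: 262.2 g
  glass-grade sand: 1590 g
  Na2CO3: 155.5 g
Total batch = 2071 g; LOI loss = 70.94 g; yield = 96.57%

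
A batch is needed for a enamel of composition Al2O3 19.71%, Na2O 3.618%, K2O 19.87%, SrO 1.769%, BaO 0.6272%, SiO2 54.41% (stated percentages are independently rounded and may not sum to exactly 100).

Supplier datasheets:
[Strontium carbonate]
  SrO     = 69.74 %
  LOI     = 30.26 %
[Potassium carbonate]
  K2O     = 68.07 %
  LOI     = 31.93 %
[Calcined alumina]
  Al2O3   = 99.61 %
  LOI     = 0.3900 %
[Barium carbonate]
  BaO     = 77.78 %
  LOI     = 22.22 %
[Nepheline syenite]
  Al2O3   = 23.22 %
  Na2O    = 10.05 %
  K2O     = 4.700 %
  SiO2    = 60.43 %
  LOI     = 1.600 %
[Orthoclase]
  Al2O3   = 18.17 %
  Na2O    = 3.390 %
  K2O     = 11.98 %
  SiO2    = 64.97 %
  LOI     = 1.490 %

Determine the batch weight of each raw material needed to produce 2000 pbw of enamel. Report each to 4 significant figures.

The intermediate values are printed (rounded to four significant digits) as written. All arithmetic maintains full precision through every step; each reported number includes exactly one rounding — derived quantities are recomputed from the batch weights for 2000 pbw of glass at full precision (the totals, LOI, six oxide percentages, glass mass, the yield) as written in the problem or the answer.
Target masses of each oxide per 2000 pbw enamel:
  Al2O3: 19.71% × 2000 = 394.2 pbw
  Na2O: 3.618% × 2000 = 72.36 pbw
  K2O: 19.87% × 2000 = 397.4 pbw
  SrO: 1.769% × 2000 = 35.38 pbw
  BaO: 0.6272% × 2000 = 12.54 pbw
  SiO2: 54.41% × 2000 = 1088 pbw
A balance pass over the oxides, using the reported weights, for the quoted basis mass (each sum matches its target mass exact up to rounding of places):
  Al2O3: 75.89·0.9961 + 225.9·0.2322 + 1465·0.1817 = 394.2 pbw (target 394.2 pbw)
  Na2O: 225.9·0.1005 + 1465·0.03390 = 72.37 pbw (target 72.36 pbw)
  K2O: 310.4·0.6807 + 225.9·0.04700 + 1465·0.1198 = 397.4 pbw (target 397.4 pbw)
  SrO: 50.73·0.6974 = 35.38 pbw (target 35.38 pbw)
  BaO: 16.13·0.7778 = 12.55 pbw (target 12.54 pbw)
  SiO2: 225.9·0.6043 + 1465·0.6497 = 1088 pbw (target 1088 pbw)
Glass mass check: total charge less LOI = 2000 pbw (the Σ of target masses is 2000 pbw; basis as stated: 2000 pbw — any gap is answer rounding).
Total batch = Σ batch = 2144 pbw; Σ batch·LOI gives LOI loss = 143.8 pbw; glass ÷ batch gives a yield of 93.29%.

Batch per 2000 pbw enamel:
  Strontium carbonate: 50.73 pbw
  Potassium carbonate: 310.4 pbw
  Calcined alumina: 75.89 pbw
  Barium carbonate: 16.13 pbw
  Nepheline syenite: 225.9 pbw
  Orthoclase: 1465 pbw
Total batch = 2144 pbw; LOI loss = 143.8 pbw; yield = 93.29%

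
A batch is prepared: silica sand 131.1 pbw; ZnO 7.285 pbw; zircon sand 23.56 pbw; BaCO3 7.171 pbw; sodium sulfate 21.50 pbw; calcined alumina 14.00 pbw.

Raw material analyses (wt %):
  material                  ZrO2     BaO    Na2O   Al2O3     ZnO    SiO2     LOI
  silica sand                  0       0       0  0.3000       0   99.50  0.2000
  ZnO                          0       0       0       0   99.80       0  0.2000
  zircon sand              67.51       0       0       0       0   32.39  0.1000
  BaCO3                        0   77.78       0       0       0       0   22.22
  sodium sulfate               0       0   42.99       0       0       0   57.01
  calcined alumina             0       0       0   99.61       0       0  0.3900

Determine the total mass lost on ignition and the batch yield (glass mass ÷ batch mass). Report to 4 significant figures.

In-progress results are displayed rounded to 4 significant digits within the worked lines; all arithmetic holds exact precision in every operation; each reported number takes just one rounding; the derived quantities (LOI, glass mass, the yield, six oxide percentages, the totals) are rebuilt in exact precision from the batch weights at 190.4 pbw of glass, as they appear in the problem or answer text.
Material-by-material LOI:
  silica sand: 131.1 × 0.002000 = 0.2622 pbw
  ZnO: 7.285 × 0.002000 = 0.01457 pbw
  zircon sand: 23.56 × 0.001000 = 0.02356 pbw
  BaCO3: 7.171 × 0.2222 = 1.593 pbw
  sodium sulfate: 21.50 × 0.5701 = 12.26 pbw
  calcined alumina: 14.00 × 0.003900 = 0.05460 pbw
Total LOI = 14.21 pbw
Glass = batch − LOI = 204.6 − 14.21 = 190.4 pbw

LOI loss = 14.21 pbw; glass = 190.4 pbw; yield = 93.06%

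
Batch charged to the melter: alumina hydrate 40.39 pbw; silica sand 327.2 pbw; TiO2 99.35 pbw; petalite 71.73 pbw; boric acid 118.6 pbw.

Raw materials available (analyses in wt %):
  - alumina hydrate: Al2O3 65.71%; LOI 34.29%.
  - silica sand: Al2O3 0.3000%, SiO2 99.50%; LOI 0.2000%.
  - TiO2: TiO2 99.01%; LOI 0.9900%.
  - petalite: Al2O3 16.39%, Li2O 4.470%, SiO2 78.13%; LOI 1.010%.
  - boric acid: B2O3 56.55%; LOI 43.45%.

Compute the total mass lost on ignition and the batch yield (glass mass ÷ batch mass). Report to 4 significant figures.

LOI loss = 67.74 pbw; glass = 589.5 pbw; yield = 89.69%

The whole derivation keeps full precision through every step — intermediates are displayed rounded to four significant digits as written — every reported value takes just one rounding; the derived quantities are carried using the weight values for 589.5 pbw of glass at full precision (yield, LOI, totals, five oxide percentages, glass mass) as written in the problem or the answer.
Material-by-material LOI:
  alumina hydrate: 40.39 × 0.3429 = 13.85 pbw
  silica sand: 327.2 × 0.002000 = 0.6544 pbw
  TiO2: 99.35 × 0.009900 = 0.9836 pbw
  petalite: 71.73 × 0.01010 = 0.7245 pbw
  boric acid: 118.6 × 0.4345 = 51.53 pbw
Total LOI = 67.74 pbw
Glass = batch − LOI = 657.3 − 67.74 = 589.5 pbw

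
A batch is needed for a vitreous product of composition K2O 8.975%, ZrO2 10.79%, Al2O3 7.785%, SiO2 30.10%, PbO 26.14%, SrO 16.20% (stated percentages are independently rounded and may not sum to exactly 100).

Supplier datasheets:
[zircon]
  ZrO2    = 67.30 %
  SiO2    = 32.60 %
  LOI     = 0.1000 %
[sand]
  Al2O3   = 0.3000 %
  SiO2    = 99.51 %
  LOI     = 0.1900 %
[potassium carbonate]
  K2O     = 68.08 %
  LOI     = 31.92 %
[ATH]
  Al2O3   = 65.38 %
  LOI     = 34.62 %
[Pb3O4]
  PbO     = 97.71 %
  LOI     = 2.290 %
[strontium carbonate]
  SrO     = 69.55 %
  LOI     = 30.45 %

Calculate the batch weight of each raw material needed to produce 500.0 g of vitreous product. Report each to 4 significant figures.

The intermediate values are shown, rounded to four significant figures, alongside each step; the whole derivation carries full precision all the way through — every reported number takes exactly one rounding. Derived quantities are re-derived at full float precision (totals, LOI, yield, six oxide percentages, glass mass) from the batch weights on 500.0 g of glass, as they appear in problem or answer.
The oxide mass targets at 500.0 g vitreous product:
  K2O: 8.975% × 500.0 = 44.88 g
  ZrO2: 10.79% × 500.0 = 53.95 g
  Al2O3: 7.785% × 500.0 = 38.92 g
  SiO2: 30.10% × 500.0 = 150.5 g
  PbO: 26.14% × 500.0 = 130.7 g
  SrO: 16.20% × 500.0 = 81.00 g
Checking each oxide sum working from each reported weight, versus the basis set out (each sum matches its target mass up to rounding of the answer):
  K2O: 65.92·0.6808 = 44.88 g (target 44.88 g)
  ZrO2: 80.16·0.6730 = 53.95 g (target 53.95 g)
  Al2O3: 125.0·0.003000 + 58.96·0.6538 = 38.92 g (target 38.92 g)
  SiO2: 80.16·0.3260 + 125.0·0.9951 = 150.5 g (target 150.5 g)
  PbO: 133.8·0.9771 = 130.7 g (target 130.7 g)
  SrO: 116.5·0.6955 = 81.03 g (target 81.00 g)
Glass-mass sanity pass: total charge less LOI = 500.0 g (per-oxide target masses sum to 500.0 g; with the basis standing at 500.0 g — any gap is answer rounding).
Adding the batch up: Σ batch = 580.3 g; Σ batch·LOI gives LOI loss = 80.31 g; yield = glass ÷ total batch = 86.16%.

Batch per 500.0 g vitreous product:
  zircon: 80.16 g
  sand: 125.0 g
  potassium carbonate: 65.92 g
  ATH: 58.96 g
  Pb3O4: 133.8 g
  strontium carbonate: 116.5 g
Total batch = 580.3 g; LOI loss = 80.31 g; yield = 86.16%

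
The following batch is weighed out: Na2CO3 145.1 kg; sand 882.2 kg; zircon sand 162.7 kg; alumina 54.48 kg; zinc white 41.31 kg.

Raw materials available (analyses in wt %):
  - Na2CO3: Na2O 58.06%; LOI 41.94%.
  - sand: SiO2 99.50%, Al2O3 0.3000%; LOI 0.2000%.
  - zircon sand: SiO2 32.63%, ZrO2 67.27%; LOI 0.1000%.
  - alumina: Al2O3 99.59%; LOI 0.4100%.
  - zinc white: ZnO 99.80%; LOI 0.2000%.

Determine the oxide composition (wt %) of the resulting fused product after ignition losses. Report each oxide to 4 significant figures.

Working values appear (rounded to four significant digits) when written out — all arithmetic holds full precision in every operation — every reported result is rounded only once — derived quantities are carried from the weighed amounts on 1223 kg of glass in exact precision (totals, five oxide percentages, ignition loss, the yield, glass mass), as quoted within question or answer.
Delivered oxide masses:
  SiO2: 882.2·0.9950 + 162.7·0.3263 = 930.9 kg
  ZnO: 41.31·0.9980 = 41.23 kg
  Al2O3: 882.2·0.003000 + 54.48·0.9959 = 56.90 kg
  ZrO2: 162.7·0.6727 = 109.4 kg
  Na2O: 145.1·0.5806 = 84.25 kg
LOI: 145.1·0.4194 + 882.2·0.002000 + 162.7·0.001000 + 54.48·0.004100 + 41.31·0.002000 = 63.09 kg
The glass mass, total less LOI, = 1286 − 63.09 = 1223 kg (the oxide masses sum to this)
wt %: oxide over glass, times 100

Glass mass = 1223 kg (batch 1286 − LOI 63.09).
Composition: SiO2 76.13%, ZnO 3.372%, Al2O3 4.654%, ZrO2 8.951%, Na2O 6.890%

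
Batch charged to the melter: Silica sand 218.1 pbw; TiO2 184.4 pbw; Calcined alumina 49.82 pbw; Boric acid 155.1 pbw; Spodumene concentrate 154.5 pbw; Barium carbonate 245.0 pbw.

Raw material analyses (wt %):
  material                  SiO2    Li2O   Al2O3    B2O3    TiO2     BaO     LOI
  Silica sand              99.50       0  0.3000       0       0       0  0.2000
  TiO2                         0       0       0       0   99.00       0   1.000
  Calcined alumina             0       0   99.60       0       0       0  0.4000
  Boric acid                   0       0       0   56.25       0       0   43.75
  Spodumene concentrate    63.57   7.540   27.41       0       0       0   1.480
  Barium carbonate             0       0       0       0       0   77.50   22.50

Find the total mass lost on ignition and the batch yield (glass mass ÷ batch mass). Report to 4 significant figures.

LOI loss = 127.7 pbw; glass = 879.2 pbw; yield = 87.31%

Full float precision is carried in all steps; mid-chain values are printed, with 4-significant-digit rounding, between the steps. Exactly one rounding lands on every reported number. Derived quantities are carried using the weight values per 879.2 pbw of glass in exact precision (ignition loss, glass mass, the six compositions, totals, the yield), as quoted within the problem or the answer.
Loss on ignition, line by line:
  Silica sand: 218.1 × 0.002000 = 0.4362 pbw
  TiO2: 184.4 × 0.01000 = 1.844 pbw
  Calcined alumina: 49.82 × 0.004000 = 0.1993 pbw
  Boric acid: 155.1 × 0.4375 = 67.86 pbw
  Spodumene concentrate: 154.5 × 0.01480 = 2.287 pbw
  Barium carbonate: 245.0 × 0.2250 = 55.12 pbw
Total LOI = 127.7 pbw
Glass = batch − LOI = 1007 − 127.7 = 879.2 pbw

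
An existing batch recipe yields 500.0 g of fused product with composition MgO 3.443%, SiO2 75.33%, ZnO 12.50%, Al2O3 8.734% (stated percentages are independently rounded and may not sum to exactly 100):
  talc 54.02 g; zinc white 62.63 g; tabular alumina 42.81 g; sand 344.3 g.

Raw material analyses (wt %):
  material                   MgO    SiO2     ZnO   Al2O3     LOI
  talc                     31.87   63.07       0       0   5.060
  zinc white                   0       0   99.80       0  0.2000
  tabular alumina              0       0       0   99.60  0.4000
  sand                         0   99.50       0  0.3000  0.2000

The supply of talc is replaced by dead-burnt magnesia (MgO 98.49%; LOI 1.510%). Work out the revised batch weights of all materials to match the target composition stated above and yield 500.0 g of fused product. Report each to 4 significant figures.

Revised batch per 500.0 g fused product:
  dead-burnt magnesia: 17.48 g
  zinc white: 62.63 g
  tabular alumina: 42.71 g
  sand: 378.5 g
Total batch = 501.3 g; LOI loss = 1.317 g

In-progress results are shown rounded to 4 significant figures in the printout — all arithmetic maintains full precision in all steps; every reported result is rounded exactly once; derived quantities (net glass mass, ignition loss, totals, the yield, four oxide percentages) are rebuilt from the weighed amounts per 500.0 g of glass in full float precision as quoted within question or answer.
Target oxide masses per 500.0 g fused product:
  MgO: 3.443% × 500.0 = 17.22 g
  SiO2: 75.33% × 500.0 = 376.6 g
  ZnO: 12.50% × 500.0 = 62.50 g
  Al2O3: 8.734% × 500.0 = 43.67 g
Per-oxide balance check per the reported batch figures, for the quoted basis mass (sum by sum, the targets are met modulo rounding of the values):
  MgO: 17.48·0.9849 = 17.22 g (target 17.22 g)
  SiO2: 378.5·0.9950 = 376.6 g (target 376.6 g)
  ZnO: 62.63·0.9980 = 62.50 g (target 62.50 g)
  Al2O3: 42.71·0.9960 + 378.5·0.003000 = 43.67 g (target 43.67 g)
Glass-mass closure: Σ batch − LOI loss = 500.0 g (oxide target masses add up to 500.0 g; stated basis 500.0 g — differing by rounding only).
Total batch = Σ batch = 501.3 g; LOI removed, Σ of batch·LOI: 1.317 g; glass ÷ batch gives a yield of 99.74%.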